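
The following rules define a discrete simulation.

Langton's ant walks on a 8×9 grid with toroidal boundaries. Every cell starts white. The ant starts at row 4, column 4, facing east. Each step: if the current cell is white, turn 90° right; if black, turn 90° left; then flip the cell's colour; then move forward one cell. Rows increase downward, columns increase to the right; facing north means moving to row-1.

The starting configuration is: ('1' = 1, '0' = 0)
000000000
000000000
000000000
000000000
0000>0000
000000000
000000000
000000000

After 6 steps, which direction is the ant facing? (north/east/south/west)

[0] 000000000
000000000
000000000
000000000
0000>0000
000000000
000000000
000000000
[1] 000000000
000000000
000000000
000000000
000010000
0000v0000
000000000
000000000
[2] 000000000
000000000
000000000
000000000
000010000
000<10000
000000000
000000000
[3] 000000000
000000000
000000000
000000000
000^10000
000110000
000000000
000000000
[4] 000000000
000000000
000000000
000000000
0001>0000
000110000
000000000
000000000
[5] 000000000
000000000
000000000
0000^0000
000100000
000110000
000000000
000000000
[6] 000000000
000000000
000000000
00001>000
000100000
000110000
000000000
000000000

east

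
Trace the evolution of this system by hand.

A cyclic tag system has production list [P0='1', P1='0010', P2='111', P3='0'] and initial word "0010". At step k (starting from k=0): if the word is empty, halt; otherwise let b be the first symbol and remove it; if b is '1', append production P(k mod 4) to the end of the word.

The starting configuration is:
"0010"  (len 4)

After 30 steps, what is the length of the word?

18

gen 0: "0010"  (len 4)
gen 1: "010"  (len 3)
gen 2: "10"  (len 2)
gen 3: "0111"  (len 4)
gen 4: "111"  (len 3)
gen 5: "111"  (len 3)
gen 6: "110010"  (len 6)
gen 7: "10010111"  (len 8)
gen 8: "00101110"  (len 8)
gen 9: "0101110"  (len 7)
gen 10: "101110"  (len 6)
gen 11: "01110111"  (len 8)
gen 12: "1110111"  (len 7)
gen 13: "1101111"  (len 7)
gen 14: "1011110010"  (len 10)
gen 15: "011110010111"  (len 12)
gen 16: "11110010111"  (len 11)
gen 17: "11100101111"  (len 11)
gen 18: "11001011110010"  (len 14)
gen 19: "1001011110010111"  (len 16)
gen 20: "0010111100101110"  (len 16)
gen 21: "010111100101110"  (len 15)
gen 22: "10111100101110"  (len 14)
gen 23: "0111100101110111"  (len 16)
gen 24: "111100101110111"  (len 15)
gen 25: "111001011101111"  (len 15)
gen 26: "110010111011110010"  (len 18)
gen 27: "10010111011110010111"  (len 20)
gen 28: "00101110111100101110"  (len 20)
gen 29: "0101110111100101110"  (len 19)
gen 30: "101110111100101110"  (len 18)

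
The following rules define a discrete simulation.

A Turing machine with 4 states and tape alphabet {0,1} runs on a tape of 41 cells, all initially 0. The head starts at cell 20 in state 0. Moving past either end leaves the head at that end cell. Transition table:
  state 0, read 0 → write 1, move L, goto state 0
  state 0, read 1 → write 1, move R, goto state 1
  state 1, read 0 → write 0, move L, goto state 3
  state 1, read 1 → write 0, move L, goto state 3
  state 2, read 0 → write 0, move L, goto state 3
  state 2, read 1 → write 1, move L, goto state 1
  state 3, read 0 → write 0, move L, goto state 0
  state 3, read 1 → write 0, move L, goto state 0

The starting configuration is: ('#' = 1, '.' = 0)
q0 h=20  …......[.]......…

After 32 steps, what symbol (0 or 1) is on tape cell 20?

gen 0: q0 h=20  …......[.]......…
gen 1: q0 h=19  …......[.]#.....…
gen 2: q0 h=18  …......[.]##....…
gen 3: q0 h=17  …......[.]###...…
gen 4: q0 h=16  …......[.]####..…
gen 5: q0 h=15  …......[.]#####.…
gen 6: q0 h=14  …......[.]######…
gen 7: q0 h=13  …......[.]######…
gen 8: q0 h=12  …......[.]######…
gen 9: q0 h=11  …......[.]######…
gen 10: q0 h=10  …......[.]######…
gen 11: q0 h= 9  …......[.]######…
gen 12: q0 h= 8  …......[.]######…
gen 13: q0 h= 7  …......[.]######…
gen 14: q0 h= 6  |......[.]######…
gen 15: q0 h= 5  |.....[.]######…
gen 16: q0 h= 4  |....[.]######…
gen 17: q0 h= 3  |...[.]######…
gen 18: q0 h= 2  |..[.]######…
gen 19: q0 h= 1  |.[.]######…
gen 20: q0 h= 0  |[.]######…
gen 21: q0 h= 0  |[#]######…
gen 22: q1 h= 1  |#[#]######…
gen 23: q3 h= 0  |[#].#####…
gen 24: q0 h= 0  |[.].#####…
gen 25: q0 h= 0  |[#].#####…
gen 26: q1 h= 1  |#[.]######…
gen 27: q3 h= 0  |[#].#####…
gen 28: q0 h= 0  |[.].#####…
gen 29: q0 h= 0  |[#].#####…
gen 30: q1 h= 1  |#[.]######…
gen 31: q3 h= 0  |[#].#####…
gen 32: q0 h= 0  |[.].#####…

1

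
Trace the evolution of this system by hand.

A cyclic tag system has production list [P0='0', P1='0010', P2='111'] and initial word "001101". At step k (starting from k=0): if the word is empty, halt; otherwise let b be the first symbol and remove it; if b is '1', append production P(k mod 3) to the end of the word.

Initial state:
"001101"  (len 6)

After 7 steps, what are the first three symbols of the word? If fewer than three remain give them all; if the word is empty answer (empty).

110

0) "001101"  (len 6)
1) "01101"  (len 5)
2) "1101"  (len 4)
3) "101111"  (len 6)
4) "011110"  (len 6)
5) "11110"  (len 5)
6) "1110111"  (len 7)
7) "1101110"  (len 7)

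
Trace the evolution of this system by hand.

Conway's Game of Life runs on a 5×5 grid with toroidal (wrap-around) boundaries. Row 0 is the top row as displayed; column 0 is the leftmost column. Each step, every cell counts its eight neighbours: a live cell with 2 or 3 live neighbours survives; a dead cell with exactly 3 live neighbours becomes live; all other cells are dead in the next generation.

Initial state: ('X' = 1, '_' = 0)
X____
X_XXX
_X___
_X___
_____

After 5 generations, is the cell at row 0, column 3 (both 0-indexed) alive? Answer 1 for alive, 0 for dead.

0

t=0: X____
X_XXX
_X___
_X___
_____
t=1: XX_X_
X_XXX
_X_XX
_____
_____
t=2: XX_X_
_____
_X___
_____
_____
t=3: _____
XXX__
_____
_____
_____
t=4: _X___
_X___
_X___
_____
_____
t=5: _____
XXX__
_____
_____
_____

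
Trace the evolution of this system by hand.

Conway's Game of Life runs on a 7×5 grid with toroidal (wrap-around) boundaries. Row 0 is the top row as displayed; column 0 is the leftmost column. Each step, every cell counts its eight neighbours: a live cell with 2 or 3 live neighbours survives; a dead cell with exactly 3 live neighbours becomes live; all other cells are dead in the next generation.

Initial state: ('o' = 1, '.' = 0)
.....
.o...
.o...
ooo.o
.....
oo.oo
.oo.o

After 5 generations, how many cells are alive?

12

0) .....
.o...
.o...
ooo.o
.....
oo.oo
.oo.o
1) ooo..
.....
.....
ooo..
.....
.o.oo
.oo.o
2) o.oo.
.o...
.o...
.o...
...oo
.o.oo
....o
3) ooooo
oo...
ooo..
o.o..
...oo
..o..
.o...
4) ...oo
.....
..o.o
o.o..
.oooo
..oo.
....o
5) ...oo
....o
.o.o.
o....
o...o
oo...
..o.o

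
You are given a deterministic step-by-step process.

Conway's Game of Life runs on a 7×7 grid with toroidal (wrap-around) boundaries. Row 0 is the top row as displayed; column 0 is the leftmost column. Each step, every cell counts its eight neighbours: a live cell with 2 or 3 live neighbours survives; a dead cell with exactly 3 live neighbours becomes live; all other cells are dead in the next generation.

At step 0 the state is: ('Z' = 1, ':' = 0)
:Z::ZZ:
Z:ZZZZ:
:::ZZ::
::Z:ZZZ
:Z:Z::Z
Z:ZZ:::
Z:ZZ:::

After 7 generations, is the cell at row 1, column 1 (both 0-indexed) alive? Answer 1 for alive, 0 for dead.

1

k=0  :Z::ZZ:
Z:ZZZZ:
:::ZZ::
::Z:ZZZ
:Z:Z::Z
Z:ZZ:::
Z:ZZ:::
k=1  Z::::Z:
:ZZ:::Z
:Z:::::
Z:Z:::Z
:Z::::Z
Z:::Z:Z
Z:::::Z
k=2  :::::Z:
:ZZ:::Z
::::::Z
::Z:::Z
:Z:::::
:Z:::::
:Z:::::
k=3  ZZZ::::
Z::::ZZ
:ZZ::ZZ
Z::::::
ZZZ::::
ZZZ::::
:::::::
k=4  ZZ:::::
:::::Z:
:Z:::Z:
:::::::
::Z:::Z
Z:Z::::
:::::::
k=5  :::::::
ZZ::::Z
:::::::
:::::::
:Z:::::
:Z:::::
Z::::::
k=6  :Z::::Z
Z::::::
Z::::::
:::::::
:::::::
ZZ:::::
:::::::
k=7  Z::::::
ZZ::::Z
:::::::
:::::::
:::::::
:::::::
:Z:::::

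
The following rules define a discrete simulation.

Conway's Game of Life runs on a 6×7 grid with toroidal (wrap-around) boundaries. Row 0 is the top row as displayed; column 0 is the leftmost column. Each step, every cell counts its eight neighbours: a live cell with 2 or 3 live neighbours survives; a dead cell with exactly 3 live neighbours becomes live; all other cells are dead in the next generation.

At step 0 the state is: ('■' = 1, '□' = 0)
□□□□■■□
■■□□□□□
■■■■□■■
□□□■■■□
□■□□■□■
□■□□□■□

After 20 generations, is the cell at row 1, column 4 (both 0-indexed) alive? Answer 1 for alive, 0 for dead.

k=0  □□□□■■□
■■□□□□□
■■■■□■■
□□□■■■□
□■□□■□■
□■□□□■□
k=1  ■■□□■■■
□□□■□□□
□□□■□■□
□□□□□□□
■□■■□□■
■□□□□□■
k=2  □■□□■■□
■□■■□□□
□□□□■□□
□□■■■□■
■■□□□□■
□□■■■□□
k=3  □■□□□■□
□■■■□■□
□■□□■■□
□■■■■□■
■■□□□□■
□□■■■□■
k=4  ■■□□□■■
■■□■□■■
□□□□□□■
□□□■■□■
□□□□□□■
□□■■■□■
k=5  □□□□□□□
□■■□■□□
□□■■□□□
■□□□□□■
■□■□□□■
□■■■■□□
k=6  □□□□■□□
□■■□□□□
■□■■□□□
■□■■□□■
□□■□□■■
■■■■□□□
k=7  ■□□□□□□
□■■□□□□
■□□□□□■
■□□□■■□
□□□□■■□
■■■■■■■
k=8  □□□□■■□
□■□□□□■
■□□□□■■
■□□□■□□
□□■□□□□
■■■■□□□
k=9  □□□■■■■
□□□□■□□
□■□□□■□
■■□□□■□
■□■□□□□
□■■■■□□
k=10  □□□□□□□
□□□■□□■
■■□□■■■
■□■□□□□
■□□□■□■
■■□□□□■
k=11  □□□□□□■
□□□□■□■
□■■■■■□
□□□■■□□
□□□□□■□
□■□□□■■
k=12  □□□□□□■
■□■□■□■
□□■□□□□
□□□□□□□
□□□□□■■
■□□□□■■
k=13  □■□□□□□
■■□■□■■
□■□■□□□
□□□□□□□
■□□□□■□
■□□□□□□
k=14  □■■□□□□
□■□□■□■
□■□□■□■
□□□□□□□
□□□□□□■
■■□□□□■
k=15  □□■□□■■
□■□■□□□
□□□□□□□
■□□□□■□
□□□□□□■
□■■□□□■
k=16  □□□■□■■
□□■□□□□
□□□□□□□
□□□□□□■
□■□□□■■
□■■□□□■
k=17  ■■□■□■■
□□□□□□□
□□□□□□□
■□□□□■■
□■■□□■■
□■■□■□□
k=18  ■■□■■■■
■□□□□□■
□□□□□□■
■■□□□■□
□□■■■□□
□□□□■□□
k=19  □■□■■□□
□■□□■□□
□■□□□■□
■■■■■■■
□■■■■■□
■■□□□□■
k=20  □■□■■■□
■■□■■■□
□□□□□□□
□□□□□□□
□□□□□□□
□□□□□□■

1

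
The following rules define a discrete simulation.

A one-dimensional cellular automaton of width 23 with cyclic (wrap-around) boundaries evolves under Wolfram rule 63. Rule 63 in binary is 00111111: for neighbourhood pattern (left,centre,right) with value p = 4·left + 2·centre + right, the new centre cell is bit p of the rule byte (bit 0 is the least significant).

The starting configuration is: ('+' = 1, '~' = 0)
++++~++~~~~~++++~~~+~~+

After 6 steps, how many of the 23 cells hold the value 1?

11

0) ++++~++~~~~~++++~~~+~~+
1) ~~~~++~++++++~~~+++++++
2) +++++~++~~~~~++++~~~~~~
3) +~~~~++~++++++~~~++++++
4) ~+++++~++~~~~~++++~~~~~
5) ++~~~~++~++++++~~~+++++
6) ~~+++++~++~~~~~++++~~~~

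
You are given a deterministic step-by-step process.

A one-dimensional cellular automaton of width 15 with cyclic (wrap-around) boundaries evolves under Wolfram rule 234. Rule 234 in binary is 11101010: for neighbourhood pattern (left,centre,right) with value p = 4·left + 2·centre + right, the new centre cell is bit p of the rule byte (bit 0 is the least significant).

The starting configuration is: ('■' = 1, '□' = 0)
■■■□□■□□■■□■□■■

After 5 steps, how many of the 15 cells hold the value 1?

15

0) ■■■□□■□□■■□■□■■
1) ■■■□■□□■■■■□■■■
2) ■■■■□□■■■■■■■■■
3) ■■■■□■■■■■■■■■■
4) ■■■■■■■■■■■■■■■
5) ■■■■■■■■■■■■■■■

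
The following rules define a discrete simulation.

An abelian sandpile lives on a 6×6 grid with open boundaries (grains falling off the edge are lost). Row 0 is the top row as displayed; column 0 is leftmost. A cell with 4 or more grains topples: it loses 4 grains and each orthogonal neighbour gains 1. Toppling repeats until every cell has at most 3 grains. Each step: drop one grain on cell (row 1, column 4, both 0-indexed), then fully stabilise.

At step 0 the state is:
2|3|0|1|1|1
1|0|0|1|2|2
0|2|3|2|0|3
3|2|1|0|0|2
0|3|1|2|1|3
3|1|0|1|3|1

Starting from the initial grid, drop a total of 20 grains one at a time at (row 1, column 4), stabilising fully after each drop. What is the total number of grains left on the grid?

[0] 2|3|0|1|1|1
1|0|0|1|2|2
0|2|3|2|0|3
3|2|1|0|0|2
0|3|1|2|1|3
3|1|0|1|3|1
[1] 2|3|0|1|1|1
1|0|0|1|3|2
0|2|3|2|0|3
3|2|1|0|0|2
0|3|1|2|1|3
3|1|0|1|3|1
[2] 2|3|0|1|2|1
1|0|0|2|0|3
0|2|3|2|1|3
3|2|1|0|0|2
0|3|1|2|1|3
3|1|0|1|3|1
[3] 2|3|0|1|2|1
1|0|0|2|1|3
0|2|3|2|1|3
3|2|1|0|0|2
0|3|1|2|1|3
3|1|0|1|3|1
[4] 2|3|0|1|2|1
1|0|0|2|2|3
0|2|3|2|1|3
3|2|1|0|0|2
0|3|1|2|1|3
3|1|0|1|3|1
[5] 2|3|0|1|2|1
1|0|0|2|3|3
0|2|3|2|1|3
3|2|1|0|0|2
0|3|1|2|1|3
3|1|0|1|3|1
[6] 2|3|0|1|3|2
1|0|0|3|1|1
0|2|3|2|3|0
3|2|1|0|0|3
0|3|1|2|1|3
3|1|0|1|3|1
[7] 2|3|0|1|3|2
1|0|0|3|2|1
0|2|3|2|3|0
3|2|1|0|0|3
0|3|1|2|1|3
3|1|0|1|3|1
[8] 2|3|0|1|3|2
1|0|0|3|3|1
0|2|3|2|3|0
3|2|1|0|0|3
0|3|1|2|1|3
3|1|0|1|3|1
[9] 2|3|0|3|0|3
1|0|2|1|3|2
0|3|0|1|1|1
3|2|2|1|1|3
0|3|1|2|1|3
3|1|0|1|3|1
[10] 2|3|0|3|1|3
1|0|2|2|0|3
0|3|0|1|2|1
3|2|2|1|1|3
0|3|1|2|1|3
3|1|0|1|3|1
[11] 2|3|0|3|1|3
1|0|2|2|1|3
0|3|0|1|2|1
3|2|2|1|1|3
0|3|1|2|1|3
3|1|0|1|3|1
[12] 2|3|0|3|1|3
1|0|2|2|2|3
0|3|0|1|2|1
3|2|2|1|1|3
0|3|1|2|1|3
3|1|0|1|3|1
[13] 2|3|0|3|1|3
1|0|2|2|3|3
0|3|0|1|2|1
3|2|2|1|1|3
0|3|1|2|1|3
3|1|0|1|3|1
[14] 2|3|0|3|3|0
1|0|2|3|1|1
0|3|0|1|3|2
3|2|2|1|1|3
0|3|1|2|1|3
3|1|0|1|3|1
[15] 2|3|0|3|3|0
1|0|2|3|2|1
0|3|0|1|3|2
3|2|2|1|1|3
0|3|1|2|1|3
3|1|0|1|3|1
[16] 2|3|0|3|3|0
1|0|2|3|3|1
0|3|0|1|3|2
3|2|2|1|1|3
0|3|1|2|1|3
3|1|0|1|3|1
[17] 2|3|1|1|1|1
1|0|3|1|3|2
0|3|0|3|0|3
3|2|2|1|2|3
0|3|1|2|1|3
3|1|0|1|3|1
[18] 2|3|1|1|2|1
1|0|3|2|0|3
0|3|0|3|1|3
3|2|2|1|2|3
0|3|1|2|1|3
3|1|0|1|3|1
[19] 2|3|1|1|2|1
1|0|3|2|1|3
0|3|0|3|1|3
3|2|2|1|2|3
0|3|1|2|1|3
3|1|0|1|3|1
[20] 2|3|1|1|2|1
1|0|3|2|2|3
0|3|0|3|1|3
3|2|2|1|2|3
0|3|1|2|1|3
3|1|0|1|3|1

63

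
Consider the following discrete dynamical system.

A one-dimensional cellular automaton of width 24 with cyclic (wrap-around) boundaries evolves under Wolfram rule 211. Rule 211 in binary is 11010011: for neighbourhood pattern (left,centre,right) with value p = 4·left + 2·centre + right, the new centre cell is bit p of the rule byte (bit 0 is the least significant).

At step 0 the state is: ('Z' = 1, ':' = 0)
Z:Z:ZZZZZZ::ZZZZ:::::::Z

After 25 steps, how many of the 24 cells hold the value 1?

k=0  Z:Z:ZZZZZZ::ZZZZ:::::::Z
k=1  Z::::ZZZZZZZ:ZZZZZZZZZZ:
k=2  :ZZZZ:ZZZZZZ::ZZZZZZZZZ:
k=3  Z:ZZZ::ZZZZZZZ:ZZZZZZZZZ
k=4  Z::ZZZZ:ZZZZZZ::ZZZZZZZZ
k=5  ZZZ:ZZZ::ZZZZZZZ:ZZZZZZZ
k=6  ZZZ::ZZZZ:ZZZZZZ::ZZZZZZ
k=7  ZZZZZ:ZZZ::ZZZZZZZ:ZZZZZ
k=8  ZZZZZ::ZZZZ:ZZZZZZ::ZZZZ
k=9  ZZZZZZZ:ZZZ::ZZZZZZZ:ZZZ
k=10  ZZZZZZZ::ZZZZ:ZZZZZZ::ZZ
k=11  ZZZZZZZZZ:ZZZ::ZZZZZZZ:Z
k=12  ZZZZZZZZZ::ZZZZ:ZZZZZZ::
k=13  :ZZZZZZZZZZ:ZZZ::ZZZZZZZ
k=14  ::ZZZZZZZZZ::ZZZZ:ZZZZZZ
k=15  ZZ:ZZZZZZZZZZ:ZZZ::ZZZZZ
k=16  ZZ::ZZZZZZZZZ::ZZZZ:ZZZZ
k=17  ZZZZ:ZZZZZZZZZZ:ZZZ::ZZZ
k=18  ZZZZ::ZZZZZZZZZ::ZZZZ:ZZ
k=19  ZZZZZZ:ZZZZZZZZZZ:ZZZ::Z
k=20  ZZZZZZ::ZZZZZZZZZ::ZZZZ:
k=21  :ZZZZZZZ:ZZZZZZZZZZ:ZZZ:
k=22  Z:ZZZZZZ::ZZZZZZZZZ::ZZZ
k=23  Z::ZZZZZZZ:ZZZZZZZZZZ:ZZ
k=24  ZZZ:ZZZZZZ::ZZZZZZZZZ::Z
k=25  ZZZ::ZZZZZZZ:ZZZZZZZZZZ:

20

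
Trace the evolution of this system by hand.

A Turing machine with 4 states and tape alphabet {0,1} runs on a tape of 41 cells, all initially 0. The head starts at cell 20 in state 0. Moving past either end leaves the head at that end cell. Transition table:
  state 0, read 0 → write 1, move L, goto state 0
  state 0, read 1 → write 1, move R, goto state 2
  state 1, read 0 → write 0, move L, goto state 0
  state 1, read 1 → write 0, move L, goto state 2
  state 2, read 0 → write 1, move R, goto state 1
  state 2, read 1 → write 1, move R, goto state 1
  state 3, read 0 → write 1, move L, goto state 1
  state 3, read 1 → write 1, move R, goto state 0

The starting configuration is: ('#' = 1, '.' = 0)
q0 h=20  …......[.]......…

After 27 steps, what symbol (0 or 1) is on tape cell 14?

1

0) q0 h=20  …......[.]......…
1) q0 h=19  …......[.]#.....…
2) q0 h=18  …......[.]##....…
3) q0 h=17  …......[.]###...…
4) q0 h=16  …......[.]####..…
5) q0 h=15  …......[.]#####.…
6) q0 h=14  …......[.]######…
7) q0 h=13  …......[.]######…
8) q0 h=12  …......[.]######…
9) q0 h=11  …......[.]######…
10) q0 h=10  …......[.]######…
11) q0 h= 9  …......[.]######…
12) q0 h= 8  …......[.]######…
13) q0 h= 7  …......[.]######…
14) q0 h= 6  |......[.]######…
15) q0 h= 5  |.....[.]######…
16) q0 h= 4  |....[.]######…
17) q0 h= 3  |...[.]######…
18) q0 h= 2  |..[.]######…
19) q0 h= 1  |.[.]######…
20) q0 h= 0  |[.]######…
21) q0 h= 0  |[#]######…
22) q2 h= 1  |#[#]######…
23) q1 h= 2  |##[#]######…
24) q2 h= 1  |#[#].#####…
25) q1 h= 2  |##[.]######…
26) q0 h= 1  |#[#].#####…
27) q2 h= 2  |##[.]######…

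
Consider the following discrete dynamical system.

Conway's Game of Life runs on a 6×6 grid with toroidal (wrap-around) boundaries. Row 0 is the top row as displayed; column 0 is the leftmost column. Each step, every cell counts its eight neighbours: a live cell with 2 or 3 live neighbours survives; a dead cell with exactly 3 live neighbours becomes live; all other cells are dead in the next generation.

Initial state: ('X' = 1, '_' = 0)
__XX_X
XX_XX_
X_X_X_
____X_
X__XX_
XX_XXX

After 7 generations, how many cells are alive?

10

k=0  __XX_X
XX_XX_
X_X_X_
____X_
X__XX_
XX_XXX
k=1  ______
X_____
X_X_X_
_X__X_
XXX___
_X____
k=2  ______
_X___X
X__X__
______
X_X___
XXX___
k=3  __X___
X_____
X_____
_X____
X_X___
X_X___
k=4  ______
_X____
XX____
XX____
X_X___
__XX__
k=5  __X___
XX____
__X___
__X__X
X_XX__
_XXX__
k=6  X__X__
_XX___
X_X___
__X___
X___X_
______
k=7  _XX___
X_XX__
__XX__
___X_X
______
_____X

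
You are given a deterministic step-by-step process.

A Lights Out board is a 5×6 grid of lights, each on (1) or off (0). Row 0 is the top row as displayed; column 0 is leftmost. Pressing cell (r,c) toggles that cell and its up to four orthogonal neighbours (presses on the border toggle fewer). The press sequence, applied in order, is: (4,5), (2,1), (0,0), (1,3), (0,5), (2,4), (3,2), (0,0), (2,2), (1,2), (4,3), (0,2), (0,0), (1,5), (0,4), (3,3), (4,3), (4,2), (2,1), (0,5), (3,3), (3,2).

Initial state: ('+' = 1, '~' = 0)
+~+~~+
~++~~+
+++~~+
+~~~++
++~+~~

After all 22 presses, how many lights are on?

16

gen 0: +~+~~+
~++~~+
+++~~+
+~~~++
++~+~~
gen 1: +~+~~+
~++~~+
+++~~+
+~~~+~
++~+++
gen 2: +~+~~+
~~+~~+
~~~~~+
++~~+~
++~+++
gen 3: ~++~~+
+~+~~+
~~~~~+
++~~+~
++~+++
gen 4: ~+++~+
+~~+++
~~~+~+
++~~+~
++~+++
gen 5: ~++++~
+~~++~
~~~+~+
++~~+~
++~+++
gen 6: ~++++~
+~~+~~
~~~~+~
++~~~~
++~+++
gen 7: ~++++~
+~~+~~
~~+~+~
+~++~~
++++++
gen 8: +~+++~
~~~+~~
~~+~+~
+~++~~
++++++
gen 9: +~+++~
~~++~~
~+~++~
+~~+~~
++++++
gen 10: +~~++~
~+~~~~
~++++~
+~~+~~
++++++
gen 11: +~~++~
~+~~~~
~++++~
+~~~~~
++~~~+
gen 12: +++~+~
~++~~~
~++++~
+~~~~~
++~~~+
gen 13: ~~+~+~
+++~~~
~++++~
+~~~~~
++~~~+
gen 14: ~~+~++
+++~++
~+++++
+~~~~~
++~~~+
gen 15: ~~++~~
+++~~+
~+++++
+~~~~~
++~~~+
gen 16: ~~++~~
+++~~+
~++~++
+~+++~
++~+~+
gen 17: ~~++~~
+++~~+
~++~++
+~+~+~
+++~++
gen 18: ~~++~~
+++~~+
~++~++
+~~~+~
+~~+++
gen 19: ~~++~~
+~+~~+
+~~~++
++~~+~
+~~+++
gen 20: ~~++++
+~+~~~
+~~~++
++~~+~
+~~+++
gen 21: ~~++++
+~+~~~
+~~+++
++++~~
+~~~++
gen 22: ~~++++
+~+~~~
+~++++
+~~~~~
+~+~++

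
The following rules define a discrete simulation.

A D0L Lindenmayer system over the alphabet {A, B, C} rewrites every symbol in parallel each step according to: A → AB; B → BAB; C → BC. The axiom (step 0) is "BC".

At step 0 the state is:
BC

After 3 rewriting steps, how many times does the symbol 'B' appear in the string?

t=0: BC
t=1: BABBC
t=2: BABABBABBABBC
t=3: BABABBABABBABBABABBABBABABBABBABBC

21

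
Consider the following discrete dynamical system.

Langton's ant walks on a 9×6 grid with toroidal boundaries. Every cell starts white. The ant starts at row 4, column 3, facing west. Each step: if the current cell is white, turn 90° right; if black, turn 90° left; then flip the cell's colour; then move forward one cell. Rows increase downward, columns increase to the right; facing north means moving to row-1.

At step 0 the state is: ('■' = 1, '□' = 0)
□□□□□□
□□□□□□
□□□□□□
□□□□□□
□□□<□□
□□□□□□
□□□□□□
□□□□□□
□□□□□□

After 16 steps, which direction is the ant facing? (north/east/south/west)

west

[0] □□□□□□
□□□□□□
□□□□□□
□□□□□□
□□□<□□
□□□□□□
□□□□□□
□□□□□□
□□□□□□
[1] □□□□□□
□□□□□□
□□□□□□
□□□^□□
□□□■□□
□□□□□□
□□□□□□
□□□□□□
□□□□□□
[2] □□□□□□
□□□□□□
□□□□□□
□□□■>□
□□□■□□
□□□□□□
□□□□□□
□□□□□□
□□□□□□
[3] □□□□□□
□□□□□□
□□□□□□
□□□■■□
□□□■v□
□□□□□□
□□□□□□
□□□□□□
□□□□□□
[4] □□□□□□
□□□□□□
□□□□□□
□□□■■□
□□□<■□
□□□□□□
□□□□□□
□□□□□□
□□□□□□
[5] □□□□□□
□□□□□□
□□□□□□
□□□■■□
□□□□■□
□□□v□□
□□□□□□
□□□□□□
□□□□□□
[6] □□□□□□
□□□□□□
□□□□□□
□□□■■□
□□□□■□
□□<■□□
□□□□□□
□□□□□□
□□□□□□
[7] □□□□□□
□□□□□□
□□□□□□
□□□■■□
□□^□■□
□□■■□□
□□□□□□
□□□□□□
□□□□□□
[8] □□□□□□
□□□□□□
□□□□□□
□□□■■□
□□■>■□
□□■■□□
□□□□□□
□□□□□□
□□□□□□
[9] □□□□□□
□□□□□□
□□□□□□
□□□■■□
□□■■■□
□□■v□□
□□□□□□
□□□□□□
□□□□□□
[10] □□□□□□
□□□□□□
□□□□□□
□□□■■□
□□■■■□
□□■□>□
□□□□□□
□□□□□□
□□□□□□
[11] □□□□□□
□□□□□□
□□□□□□
□□□■■□
□□■■■□
□□■□■□
□□□□v□
□□□□□□
□□□□□□
[12] □□□□□□
□□□□□□
□□□□□□
□□□■■□
□□■■■□
□□■□■□
□□□<■□
□□□□□□
□□□□□□
[13] □□□□□□
□□□□□□
□□□□□□
□□□■■□
□□■■■□
□□■^■□
□□□■■□
□□□□□□
□□□□□□
[14] □□□□□□
□□□□□□
□□□□□□
□□□■■□
□□■■■□
□□■■>□
□□□■■□
□□□□□□
□□□□□□
[15] □□□□□□
□□□□□□
□□□□□□
□□□■■□
□□■■^□
□□■■□□
□□□■■□
□□□□□□
□□□□□□
[16] □□□□□□
□□□□□□
□□□□□□
□□□■■□
□□■<□□
□□■■□□
□□□■■□
□□□□□□
□□□□□□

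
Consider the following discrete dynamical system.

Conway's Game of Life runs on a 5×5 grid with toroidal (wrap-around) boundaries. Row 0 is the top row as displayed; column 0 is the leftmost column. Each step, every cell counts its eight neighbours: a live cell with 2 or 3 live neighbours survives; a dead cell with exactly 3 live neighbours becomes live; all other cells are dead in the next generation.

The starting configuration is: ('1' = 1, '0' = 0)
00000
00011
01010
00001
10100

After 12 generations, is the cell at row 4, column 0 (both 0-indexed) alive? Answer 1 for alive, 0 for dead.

gen 0: 00000
00011
01010
00001
10100
gen 1: 00011
00111
10110
11111
00000
gen 2: 00101
11000
00000
10000
01000
gen 3: 00100
11000
11000
00000
11000
gen 4: 00100
10100
11000
00000
01000
gen 5: 00100
10100
11000
11000
00000
gen 6: 01000
10100
00101
11000
01000
gen 7: 11100
10110
00111
11100
01100
gen 8: 10001
10000
00000
10001
00010
gen 9: 10001
10001
10001
00001
00010
gen 10: 10010
01010
00010
10011
10010
gen 11: 11010
00010
10010
10110
11110
gen 12: 10010
11010
01010
10000
00000

0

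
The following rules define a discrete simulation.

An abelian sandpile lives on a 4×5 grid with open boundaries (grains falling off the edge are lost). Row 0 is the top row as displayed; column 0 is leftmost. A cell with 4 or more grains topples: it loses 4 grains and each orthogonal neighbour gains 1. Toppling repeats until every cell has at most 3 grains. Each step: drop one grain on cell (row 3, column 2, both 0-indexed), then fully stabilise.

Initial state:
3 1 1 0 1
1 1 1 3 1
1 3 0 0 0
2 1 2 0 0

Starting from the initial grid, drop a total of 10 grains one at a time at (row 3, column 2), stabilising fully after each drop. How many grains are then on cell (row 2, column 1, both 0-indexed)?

1

k=0  3 1 1 0 1
1 1 1 3 1
1 3 0 0 0
2 1 2 0 0
k=1  3 1 1 0 1
1 1 1 3 1
1 3 0 0 0
2 1 3 0 0
k=2  3 1 1 0 1
1 1 1 3 1
1 3 1 0 0
2 2 0 1 0
k=3  3 1 1 0 1
1 1 1 3 1
1 3 1 0 0
2 2 1 1 0
k=4  3 1 1 0 1
1 1 1 3 1
1 3 1 0 0
2 2 2 1 0
k=5  3 1 1 0 1
1 1 1 3 1
1 3 1 0 0
2 2 3 1 0
k=6  3 1 1 0 1
1 1 1 3 1
1 3 2 0 0
2 3 0 2 0
k=7  3 1 1 0 1
1 1 1 3 1
1 3 2 0 0
2 3 1 2 0
k=8  3 1 1 0 1
1 1 1 3 1
1 3 2 0 0
2 3 2 2 0
k=9  3 1 1 0 1
1 1 1 3 1
1 3 2 0 0
2 3 3 2 0
k=10  3 1 1 0 1
1 2 2 3 1
2 1 0 1 0
3 1 2 3 0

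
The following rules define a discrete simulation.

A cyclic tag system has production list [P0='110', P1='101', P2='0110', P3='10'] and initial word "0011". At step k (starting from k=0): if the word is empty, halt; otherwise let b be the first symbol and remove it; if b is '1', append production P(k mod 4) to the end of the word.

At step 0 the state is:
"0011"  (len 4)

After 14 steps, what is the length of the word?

step 0: "0011"  (len 4)
step 1: "011"  (len 3)
step 2: "11"  (len 2)
step 3: "10110"  (len 5)
step 4: "011010"  (len 6)
step 5: "11010"  (len 5)
step 6: "1010101"  (len 7)
step 7: "0101010110"  (len 10)
step 8: "101010110"  (len 9)
step 9: "01010110110"  (len 11)
step 10: "1010110110"  (len 10)
step 11: "0101101100110"  (len 13)
step 12: "101101100110"  (len 12)
step 13: "01101100110110"  (len 14)
step 14: "1101100110110"  (len 13)

13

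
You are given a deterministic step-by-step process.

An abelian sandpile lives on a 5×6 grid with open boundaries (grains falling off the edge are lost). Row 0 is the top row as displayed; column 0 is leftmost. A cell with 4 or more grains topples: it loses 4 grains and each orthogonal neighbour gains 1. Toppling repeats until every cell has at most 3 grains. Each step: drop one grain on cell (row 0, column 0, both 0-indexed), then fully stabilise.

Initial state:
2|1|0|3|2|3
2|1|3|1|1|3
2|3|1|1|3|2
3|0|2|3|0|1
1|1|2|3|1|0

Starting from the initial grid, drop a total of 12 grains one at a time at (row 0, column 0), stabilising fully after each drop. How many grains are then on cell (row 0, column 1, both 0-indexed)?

1

gen 0: 2|1|0|3|2|3
2|1|3|1|1|3
2|3|1|1|3|2
3|0|2|3|0|1
1|1|2|3|1|0
gen 1: 3|1|0|3|2|3
2|1|3|1|1|3
2|3|1|1|3|2
3|0|2|3|0|1
1|1|2|3|1|0
gen 2: 0|2|0|3|2|3
3|1|3|1|1|3
2|3|1|1|3|2
3|0|2|3|0|1
1|1|2|3|1|0
gen 3: 1|2|0|3|2|3
3|1|3|1|1|3
2|3|1|1|3|2
3|0|2|3|0|1
1|1|2|3|1|0
gen 4: 2|2|0|3|2|3
3|1|3|1|1|3
2|3|1|1|3|2
3|0|2|3|0|1
1|1|2|3|1|0
gen 5: 3|2|0|3|2|3
3|1|3|1|1|3
2|3|1|1|3|2
3|0|2|3|0|1
1|1|2|3|1|0
gen 6: 1|3|0|3|2|3
0|2|3|1|1|3
3|3|1|1|3|2
3|0|2|3|0|1
1|1|2|3|1|0
gen 7: 2|3|0|3|2|3
0|2|3|1|1|3
3|3|1|1|3|2
3|0|2|3|0|1
1|1|2|3|1|0
gen 8: 3|3|0|3|2|3
0|2|3|1|1|3
3|3|1|1|3|2
3|0|2|3|0|1
1|1|2|3|1|0
gen 9: 1|0|1|3|2|3
1|3|3|1|1|3
3|3|1|1|3|2
3|0|2|3|0|1
1|1|2|3|1|0
gen 10: 2|0|1|3|2|3
1|3|3|1|1|3
3|3|1|1|3|2
3|0|2|3|0|1
1|1|2|3|1|0
gen 11: 3|0|1|3|2|3
1|3|3|1|1|3
3|3|1|1|3|2
3|0|2|3|0|1
1|1|2|3|1|0
gen 12: 0|1|1|3|2|3
2|3|3|1|1|3
3|3|1|1|3|2
3|0|2|3|0|1
1|1|2|3|1|0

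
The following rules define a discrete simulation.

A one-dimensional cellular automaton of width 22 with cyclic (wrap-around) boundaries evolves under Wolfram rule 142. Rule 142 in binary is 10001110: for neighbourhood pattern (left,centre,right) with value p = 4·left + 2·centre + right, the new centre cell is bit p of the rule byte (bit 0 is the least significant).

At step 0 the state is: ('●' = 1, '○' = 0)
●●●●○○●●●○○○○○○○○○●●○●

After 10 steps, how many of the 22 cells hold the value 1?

9

[0] ●●●●○○●●●○○○○○○○○○●●○●
[1] ●●●○○●●●○○○○○○○○○●●○○●
[2] ●●○○●●●○○○○○○○○○●●○○●●
[3] ●○○●●●○○○○○○○○○●●○○●●●
[4] ○○●●●○○○○○○○○○●●○○●●●●
[5] ○●●●○○○○○○○○○●●○○●●●●○
[6] ●●●○○○○○○○○○●●○○●●●●○○
[7] ●●○○○○○○○○○●●○○●●●●○○●
[8] ●○○○○○○○○○●●○○●●●●○○●●
[9] ○○○○○○○○○●●○○●●●●○○●●●
[10] ○○○○○○○○●●○○●●●●○○●●●○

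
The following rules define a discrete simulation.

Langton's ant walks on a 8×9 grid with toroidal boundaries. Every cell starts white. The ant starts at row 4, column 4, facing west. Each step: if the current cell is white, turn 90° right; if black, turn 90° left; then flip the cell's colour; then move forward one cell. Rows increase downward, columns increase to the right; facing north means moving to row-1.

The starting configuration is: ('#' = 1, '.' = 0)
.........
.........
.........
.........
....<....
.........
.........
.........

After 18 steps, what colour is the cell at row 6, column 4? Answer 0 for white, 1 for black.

1

gen 0: .........
.........
.........
.........
....<....
.........
.........
.........
gen 1: .........
.........
.........
....^....
....#....
.........
.........
.........
gen 2: .........
.........
.........
....#>...
....#....
.........
.........
.........
gen 3: .........
.........
.........
....##...
....#v...
.........
.........
.........
gen 4: .........
.........
.........
....##...
....<#...
.........
.........
.........
gen 5: .........
.........
.........
....##...
.....#...
....v....
.........
.........
gen 6: .........
.........
.........
....##...
.....#...
...<#....
.........
.........
gen 7: .........
.........
.........
....##...
...^.#...
...##....
.........
.........
gen 8: .........
.........
.........
....##...
...#>#...
...##....
.........
.........
gen 9: .........
.........
.........
....##...
...###...
...#v....
.........
.........
gen 10: .........
.........
.........
....##...
...###...
...#.>...
.........
.........
gen 11: .........
.........
.........
....##...
...###...
...#.#...
.....v...
.........
gen 12: .........
.........
.........
....##...
...###...
...#.#...
....<#...
.........
gen 13: .........
.........
.........
....##...
...###...
...#^#...
....##...
.........
gen 14: .........
.........
.........
....##...
...###...
...##>...
....##...
.........
gen 15: .........
.........
.........
....##...
...##^...
...##....
....##...
.........
gen 16: .........
.........
.........
....##...
...#<....
...##....
....##...
.........
gen 17: .........
.........
.........
....##...
...#.....
...#v....
....##...
.........
gen 18: .........
.........
.........
....##...
...#.....
...#.>...
....##...
.........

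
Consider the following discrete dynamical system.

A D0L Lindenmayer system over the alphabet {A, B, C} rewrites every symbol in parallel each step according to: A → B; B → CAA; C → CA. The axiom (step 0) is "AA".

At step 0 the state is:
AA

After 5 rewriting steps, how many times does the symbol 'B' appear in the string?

10

t=0: AA
t=1: BB
t=2: CAACAA
t=3: CABBCABB
t=4: CABCAACAACABCAACAA
t=5: CABCAACABBCABBCABCAACABBCABB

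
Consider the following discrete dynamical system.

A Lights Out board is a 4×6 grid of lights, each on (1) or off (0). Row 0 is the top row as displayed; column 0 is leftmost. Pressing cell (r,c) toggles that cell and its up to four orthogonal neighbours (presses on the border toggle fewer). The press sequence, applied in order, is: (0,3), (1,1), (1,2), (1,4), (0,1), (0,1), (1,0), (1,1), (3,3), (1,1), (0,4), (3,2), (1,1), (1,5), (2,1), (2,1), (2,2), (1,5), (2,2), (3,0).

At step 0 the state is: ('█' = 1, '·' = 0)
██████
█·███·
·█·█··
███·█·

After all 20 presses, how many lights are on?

step 0: ██████
█·███·
·█·█··
███·█·
step 1: ██···█
█·█·█·
·█·█··
███·█·
step 2: █····█
·█··█·
···█··
███·█·
step 3: █·█··█
··███·
··██··
███·█·
step 4: █·█·██
··█··█
··███·
███·█·
step 5: ·█··██
·██··█
··███·
███·█·
step 6: █·█·██
··█··█
··███·
███·█·
step 7: ··█·██
███··█
█·███·
███·█·
step 8: ·██·██
·····█
█████·
███·█·
step 9: ·██·██
·····█
███·█·
██·█··
step 10: ··█·██
███··█
█·█·█·
██·█··
step 11: ··██··
███·██
█·█·█·
██·█··
step 12: ··██··
███·██
█···█·
█·█···
step 13: ·███··
····██
██··█·
█·█···
step 14: ·███·█
······
██··██
█·█···
step 15: ·███·█
·█····
··█·██
███···
step 16: ·███·█
······
██··██
█·█···
step 17: ·███·█
··█···
█·████
█·····
step 18: ·███··
··█·██
█·███·
█·····
step 19: ·███··
····██
██··█·
█·█···
step 20: ·███··
····██
·█··█·
·██···

9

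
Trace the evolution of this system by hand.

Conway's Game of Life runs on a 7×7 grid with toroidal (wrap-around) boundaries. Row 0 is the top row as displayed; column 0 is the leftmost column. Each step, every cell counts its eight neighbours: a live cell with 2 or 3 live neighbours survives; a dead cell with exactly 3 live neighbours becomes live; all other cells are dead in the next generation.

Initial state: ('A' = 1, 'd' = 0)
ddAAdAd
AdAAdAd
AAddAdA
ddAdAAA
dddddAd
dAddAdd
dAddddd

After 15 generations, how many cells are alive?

step 0: ddAAdAd
AdAAdAd
AAddAdA
ddAdAAA
dddddAd
dAddAdd
dAddddd
step 1: dddAddA
AddddAd
ddddddd
dAdAAdd
dddAddA
ddddddd
dAdAAdd
step 2: AdAAdAA
ddddddA
ddddAdd
ddAAAdd
ddAAAdd
ddAAAdd
ddAAAdd
step 3: AAAddAA
AddAAdA
ddddAAd
ddAddAd
dAdddAd
dAdddAd
ddddddA
step 4: dAAAAdd
ddAAddd
ddddddd
dddddAA
dAAdAAA
AddddAA
ddAdddd
step 5: dAddAdd
dAddAdd
ddddddd
AdddAdA
dAddAdd
AdAAAdd
AdAdAAA
step 6: dAAdAdA
ddddddd
AddddAd
AddddAd
dAAdAdA
AdAdddd
AdAdddA
step 7: dAAAdAA
AAdddAA
ddddddd
AdddAAd
ddAAdAA
ddAddAd
ddAddAA
step 8: dddAddd
dAddAAd
dAddAdd
dddAAAd
dAAAddd
dAAdddd
Adddddd
step 9: ddddAdd
ddAAAAd
ddAdddd
dAdddAd
dAddddd
AddAddd
dAAdddd
step 10: dAddAAd
ddAdAAd
dAAddAd
dAAdddd
AAAdddd
Adddddd
dAAAddd
step 11: dAdddAd
ddAdddA
ddddAAd
dddAddd
AdAdddd
AddAddd
AAAAAdd
step 12: ddddAAA
ddddAdA
dddAAAd
dddAAdd
dAAAddd
AdddAdA
AddAAdA
step 13: ddddddd
ddddddA
ddddddd
dddddAd
AAAddAd
ddddAdA
dddAddd
step 14: ddddddd
ddddddd
ddddddd
dAddddA
AAddAAd
AAAAAAA
ddddddd
step 15: ddddddd
ddddddd
ddddddd
dAdddAA
ddddddd
ddAAddd
AAAAAAA

12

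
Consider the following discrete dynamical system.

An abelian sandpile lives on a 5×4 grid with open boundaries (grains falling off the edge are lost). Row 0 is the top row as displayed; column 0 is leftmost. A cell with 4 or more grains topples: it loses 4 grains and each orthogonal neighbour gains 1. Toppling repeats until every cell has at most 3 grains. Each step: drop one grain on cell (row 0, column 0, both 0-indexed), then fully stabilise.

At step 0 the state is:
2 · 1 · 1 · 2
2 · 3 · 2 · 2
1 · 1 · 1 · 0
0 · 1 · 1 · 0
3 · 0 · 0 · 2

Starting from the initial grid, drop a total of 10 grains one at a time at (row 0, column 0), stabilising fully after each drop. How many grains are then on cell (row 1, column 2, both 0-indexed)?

3

k=0  2 · 1 · 1 · 2
2 · 3 · 2 · 2
1 · 1 · 1 · 0
0 · 1 · 1 · 0
3 · 0 · 0 · 2
k=1  3 · 1 · 1 · 2
2 · 3 · 2 · 2
1 · 1 · 1 · 0
0 · 1 · 1 · 0
3 · 0 · 0 · 2
k=2  0 · 2 · 1 · 2
3 · 3 · 2 · 2
1 · 1 · 1 · 0
0 · 1 · 1 · 0
3 · 0 · 0 · 2
k=3  1 · 2 · 1 · 2
3 · 3 · 2 · 2
1 · 1 · 1 · 0
0 · 1 · 1 · 0
3 · 0 · 0 · 2
k=4  2 · 2 · 1 · 2
3 · 3 · 2 · 2
1 · 1 · 1 · 0
0 · 1 · 1 · 0
3 · 0 · 0 · 2
k=5  3 · 2 · 1 · 2
3 · 3 · 2 · 2
1 · 1 · 1 · 0
0 · 1 · 1 · 0
3 · 0 · 0 · 2
k=6  2 · 0 · 2 · 2
1 · 1 · 3 · 2
2 · 2 · 1 · 0
0 · 1 · 1 · 0
3 · 0 · 0 · 2
k=7  3 · 0 · 2 · 2
1 · 1 · 3 · 2
2 · 2 · 1 · 0
0 · 1 · 1 · 0
3 · 0 · 0 · 2
k=8  0 · 1 · 2 · 2
2 · 1 · 3 · 2
2 · 2 · 1 · 0
0 · 1 · 1 · 0
3 · 0 · 0 · 2
k=9  1 · 1 · 2 · 2
2 · 1 · 3 · 2
2 · 2 · 1 · 0
0 · 1 · 1 · 0
3 · 0 · 0 · 2
k=10  2 · 1 · 2 · 2
2 · 1 · 3 · 2
2 · 2 · 1 · 0
0 · 1 · 1 · 0
3 · 0 · 0 · 2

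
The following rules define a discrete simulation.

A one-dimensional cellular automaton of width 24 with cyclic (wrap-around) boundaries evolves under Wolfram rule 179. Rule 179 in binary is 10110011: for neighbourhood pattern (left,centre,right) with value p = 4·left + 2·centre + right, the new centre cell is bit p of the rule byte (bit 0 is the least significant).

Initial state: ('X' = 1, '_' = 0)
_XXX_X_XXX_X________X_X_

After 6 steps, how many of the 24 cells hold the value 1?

12

step 0: _XXX_X_XXX_X________X_X_
step 1: X_X_X_X_X_X_XXXXXXXX_X_X
step 2: _X_X_X_X_X_X_XXXXXX_X_X_
step 3: X_X_X_X_X_X_X_XXXX_X_X_X
step 4: _X_X_X_X_X_X_X_XX_X_X_X_
step 5: X_X_X_X_X_X_X_X__X_X_X_X
step 6: _X_X_X_X_X_X_X_XX_X_X_X_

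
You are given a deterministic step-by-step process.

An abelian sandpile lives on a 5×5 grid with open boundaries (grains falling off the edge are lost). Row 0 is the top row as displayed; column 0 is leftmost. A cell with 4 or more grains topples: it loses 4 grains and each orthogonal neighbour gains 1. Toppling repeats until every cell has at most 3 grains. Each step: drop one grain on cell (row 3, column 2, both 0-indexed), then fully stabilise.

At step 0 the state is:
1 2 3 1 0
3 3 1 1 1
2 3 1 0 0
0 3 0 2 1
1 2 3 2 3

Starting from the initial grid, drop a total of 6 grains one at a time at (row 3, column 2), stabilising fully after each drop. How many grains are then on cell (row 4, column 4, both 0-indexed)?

0

0) 1 2 3 1 0
3 3 1 1 1
2 3 1 0 0
0 3 0 2 1
1 2 3 2 3
1) 1 2 3 1 0
3 3 1 1 1
2 3 1 0 0
0 3 1 2 1
1 2 3 2 3
2) 1 2 3 1 0
3 3 1 1 1
2 3 1 0 0
0 3 2 2 1
1 2 3 2 3
3) 1 2 3 1 0
3 3 1 1 1
2 3 1 0 0
0 3 3 2 1
1 2 3 2 3
4) 2 3 3 1 0
1 1 2 1 1
0 2 3 0 0
2 2 2 3 1
2 0 1 3 3
5) 2 3 3 1 0
1 1 2 1 1
0 2 3 0 0
2 2 3 3 1
2 0 1 3 3
6) 2 3 3 1 0
1 1 3 1 1
0 3 0 2 0
2 3 2 1 3
2 0 3 1 0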